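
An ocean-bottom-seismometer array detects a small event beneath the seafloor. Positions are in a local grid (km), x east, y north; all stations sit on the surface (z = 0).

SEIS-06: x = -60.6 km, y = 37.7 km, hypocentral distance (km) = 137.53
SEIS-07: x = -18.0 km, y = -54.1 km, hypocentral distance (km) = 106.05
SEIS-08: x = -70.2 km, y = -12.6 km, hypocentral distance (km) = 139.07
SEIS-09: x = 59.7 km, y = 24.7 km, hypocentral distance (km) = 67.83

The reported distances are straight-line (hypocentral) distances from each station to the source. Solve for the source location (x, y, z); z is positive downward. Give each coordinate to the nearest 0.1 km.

Each station gives a sphere (x−x_i)² + (y−y_i)² + z² = d_i² (stations at z=0).
Subtracting the SEIS-06 sphere from SEIS-07 and SEIS-08: z² cancels, leaving linear equations in x and y:
85.2 x − 183.6 y = 5825.06
-19.2 x − 100.6 y = -432.81
Solving: x ≈ 55.014, y ≈ -6.197 km (keep extra digits for the depth step; rounded: 55.0, -6.2).
Then from the SEIS-06 sphere: z² = 137.53² − (x + 60.6)² − (y − 37.7)² with x = 55.014, y = -6.197, so z ≈ 60.174 ≈ 60.2 km.
Check against SEIS-09 (with the unrounded solution): distance 67.80 ≈ 67.83 km. ✓

x ≈ 55.0 km, y ≈ -6.2 km, depth ≈ 60.2 km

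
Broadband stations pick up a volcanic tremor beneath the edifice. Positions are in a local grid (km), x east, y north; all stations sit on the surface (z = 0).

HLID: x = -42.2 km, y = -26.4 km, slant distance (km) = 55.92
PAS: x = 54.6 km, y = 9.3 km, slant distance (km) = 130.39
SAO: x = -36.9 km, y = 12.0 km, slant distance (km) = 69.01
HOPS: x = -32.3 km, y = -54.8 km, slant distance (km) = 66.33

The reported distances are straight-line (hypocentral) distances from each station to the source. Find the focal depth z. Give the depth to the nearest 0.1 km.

Each station gives a sphere (x−x_i)² + (y−y_i)² + z² = d_i² (stations at z=0).
Subtracting the HLID sphere from PAS and SAO: z² cancels, leaving linear equations in x and y:
193.6 x + 71.4 y = -13284.66
10.6 x + 76.8 y = -2607.52
Solving: x ≈ -59.106, y ≈ -25.794 km (keep extra digits for the depth step; rounded: -59.1, -25.8).
Then from the HLID sphere: z² = 55.92² − (x + 42.2)² − (y + 26.4)² with x = -59.106, y = -25.794, so z ≈ 53.300 ≈ 53.3 km.

depth ≈ 53.3 km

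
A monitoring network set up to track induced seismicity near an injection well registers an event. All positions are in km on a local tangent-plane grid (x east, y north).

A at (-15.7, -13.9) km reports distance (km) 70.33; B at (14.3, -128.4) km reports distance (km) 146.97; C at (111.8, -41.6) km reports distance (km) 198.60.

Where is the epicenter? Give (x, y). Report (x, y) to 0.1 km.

Circle about each station: (x + 15.7)² + (y + 13.9)² = 70.33²; (x − 14.3)² + (y + 128.4)² = 146.97²; (x − 111.8)² + (y + 41.6)² = 198.60².
Subtracting the A equation from the B and C equations removes the quadratic terms:
60.0 x − 229.0 y = -402.52
255.0 x − 55.4 y = -20705.55
Solving the 2×2 system: x ≈ -85.7, y ≈ -20.7 km.

x ≈ -85.7 km, y ≈ -20.7 km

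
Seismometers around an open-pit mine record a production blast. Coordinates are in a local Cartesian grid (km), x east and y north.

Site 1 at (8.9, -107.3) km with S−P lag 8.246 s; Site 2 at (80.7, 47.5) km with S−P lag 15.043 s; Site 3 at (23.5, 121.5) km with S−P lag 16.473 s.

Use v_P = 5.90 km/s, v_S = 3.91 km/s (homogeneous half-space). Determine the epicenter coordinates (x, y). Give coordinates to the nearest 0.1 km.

Distance from S−P lag: d = Δt · v_P v_S / (v_P − v_S) = Δt · (5.90·3.91)/(5.90−3.91) ≈ 11.5925·Δt.
So d_Site 1 = 95.59, d_Site 2 = 174.39, d_Site 3 = 190.96 km.
Circle about each station: (x − 8.9)² + (y + 107.3)² = 95.59²; (x − 80.7)² + (y − 47.5)² = 174.39²; (x − 23.5)² + (y − 121.5)² = 190.96².
Subtracting the Site 1 equation from the Site 2 and Site 3 equations removes the quadratic terms:
143.6 x + 309.6 y = -24098.18
29.2 x + 457.6 y = -23606.27
Solving the 2×2 system: x ≈ -65.6, y ≈ -47.4 km.
Check against Site 1 (with the unrounded x, y): √((x − 8.9)²+(y + 107.3)²) = 95.61 ≈ 95.59 km. ✓

x ≈ -65.6 km, y ≈ -47.4 km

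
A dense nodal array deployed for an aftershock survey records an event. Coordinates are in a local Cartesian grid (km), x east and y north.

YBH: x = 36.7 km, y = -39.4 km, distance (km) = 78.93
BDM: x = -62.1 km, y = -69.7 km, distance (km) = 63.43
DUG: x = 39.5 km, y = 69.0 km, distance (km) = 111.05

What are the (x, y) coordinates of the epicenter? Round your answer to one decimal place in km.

x ≈ -37.1 km, y ≈ -11.4 km

Circle about each station: (x − 36.7)² + (y + 39.4)² = 78.93²; (x + 62.1)² + (y + 69.7)² = 63.43²; (x − 39.5)² + (y − 69.0)² = 111.05².
Subtracting the YBH equation from the BDM and DUG equations removes the quadratic terms:
-197.6 x − 60.6 y = 8021.83
5.6 x + 216.8 y = -2680.16
Solving the 2×2 system: x ≈ -37.1, y ≈ -11.4 km.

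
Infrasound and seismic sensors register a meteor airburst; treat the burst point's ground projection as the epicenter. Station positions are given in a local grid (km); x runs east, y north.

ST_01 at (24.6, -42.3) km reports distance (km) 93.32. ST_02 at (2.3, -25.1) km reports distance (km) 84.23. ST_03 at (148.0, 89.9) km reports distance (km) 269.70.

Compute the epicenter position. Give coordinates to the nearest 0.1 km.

(-59.9, -81.9)

Circle about each station: (x − 24.6)² + (y + 42.3)² = 93.32²; (x − 2.3)² + (y + 25.1)² = 84.23²; (x − 148.0)² + (y − 89.9)² = 269.70².
Subtracting the ST_01 equation from the ST_02 and ST_03 equations removes the quadratic terms:
-44.6 x + 34.4 y = -145.22
246.8 x + 264.4 y = -36437.91
Solving the 2×2 system: x ≈ -59.9, y ≈ -81.9 km.
Check against ST_01 (with the unrounded x, y): √((x − 24.6)²+(y + 42.3)²) = 93.32 ≈ 93.32 km. ✓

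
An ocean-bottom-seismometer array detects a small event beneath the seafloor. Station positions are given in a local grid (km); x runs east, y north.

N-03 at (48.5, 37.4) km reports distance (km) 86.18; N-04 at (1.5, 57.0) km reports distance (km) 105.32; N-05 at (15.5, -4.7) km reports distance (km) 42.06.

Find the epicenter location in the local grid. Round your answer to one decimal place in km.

Circle about each station: (x − 48.5)² + (y − 37.4)² = 86.18²; (x − 1.5)² + (y − 57.0)² = 105.32²; (x − 15.5)² + (y + 4.7)² = 42.06².
Subtracting the N-03 equation from the N-04 and N-05 equations removes the quadratic terms:
-94.0 x + 39.2 y = -4165.07
-66.0 x − 84.2 y = 2169.28
Solving the 2×2 system: x ≈ 25.3, y ≈ -45.6 km.
Check against N-03 (with the unrounded x, y): √((x − 48.5)²+(y − 37.4)²) = 86.17 ≈ 86.18 km. ✓

(25.3, -45.6)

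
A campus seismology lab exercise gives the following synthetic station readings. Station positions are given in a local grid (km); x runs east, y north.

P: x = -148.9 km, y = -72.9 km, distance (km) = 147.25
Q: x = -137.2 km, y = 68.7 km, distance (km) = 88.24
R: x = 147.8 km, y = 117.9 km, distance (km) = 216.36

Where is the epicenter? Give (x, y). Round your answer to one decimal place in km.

Circle about each station: (x + 148.9)² + (y + 72.9)² = 147.25²; (x + 137.2)² + (y − 68.7)² = 88.24²; (x − 147.8)² + (y − 117.9)² = 216.36².
Subtracting pairs of circle equations eliminates x²+y² and gives linear equations (the radical axes):
23.4 x + 283.2 y = 9954.17
593.4 x + 381.6 y = -16869.46
Solving the 2×2 system: x ≈ -53.9, y ≈ 39.6 km.

(-53.9, 39.6)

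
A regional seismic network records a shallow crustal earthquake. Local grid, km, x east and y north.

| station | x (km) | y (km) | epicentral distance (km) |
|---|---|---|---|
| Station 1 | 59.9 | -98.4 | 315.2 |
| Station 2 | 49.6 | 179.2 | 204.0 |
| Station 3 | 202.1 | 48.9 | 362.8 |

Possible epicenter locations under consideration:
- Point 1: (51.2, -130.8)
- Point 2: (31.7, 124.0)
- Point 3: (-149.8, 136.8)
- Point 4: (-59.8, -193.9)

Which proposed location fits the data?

For each candidate, compare |candidate − station| to the reported distance:
Point 1: residuals Station 1 281.7, Station 2 106.0, Station 3 128.1 → max 281.7 km
Point 2: residuals Station 1 91.0, Station 2 146.0, Station 3 176.6 → max 176.6 km
Point 3: residuals Station 1 0.1, Station 2 0.1, Station 3 0.1 → max 0.1 km
Point 4: residuals Station 1 162.1, Station 2 184.8, Station 3 5.7 → max 184.8 km
Only Point 3 has all residuals ≈ 0.

Point 3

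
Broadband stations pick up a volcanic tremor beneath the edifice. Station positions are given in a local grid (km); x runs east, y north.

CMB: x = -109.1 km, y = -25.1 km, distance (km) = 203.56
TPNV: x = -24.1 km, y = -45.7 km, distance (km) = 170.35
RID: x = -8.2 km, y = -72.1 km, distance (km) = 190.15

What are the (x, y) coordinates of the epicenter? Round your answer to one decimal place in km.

Circle about each station: (x + 109.1)² + (y + 25.1)² = 203.56²; (x + 24.1)² + (y + 45.7)² = 170.35²; (x + 8.2)² + (y + 72.1)² = 190.15².
Subtracting pairs of circle equations eliminates x²+y² and gives linear equations (the radical axes):
170.0 x − 41.2 y = 2554.03
201.8 x − 94.0 y = -1987.52
Solving the 2×2 system: x ≈ 42.0, y ≈ 111.3 km.

x ≈ 42.0 km, y ≈ 111.3 km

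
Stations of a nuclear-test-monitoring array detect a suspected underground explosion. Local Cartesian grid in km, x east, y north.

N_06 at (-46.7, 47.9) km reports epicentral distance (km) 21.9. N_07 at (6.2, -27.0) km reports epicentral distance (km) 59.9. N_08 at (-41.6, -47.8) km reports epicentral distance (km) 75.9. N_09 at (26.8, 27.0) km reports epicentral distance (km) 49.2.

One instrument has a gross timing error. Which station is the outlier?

N_06

Solve using three stations at a time. Using N_07, N_08, N_09 (subtract circle equations pairwise → linear system) gives (x, y) ≈ (-22.4, 25.7).
Distances from that point to each station vs reported:
  N_06: calculated 32.9 vs reported 21.9 → residual 11.0 km
  N_07: calculated 59.9 vs reported 59.9 → residual 0.0 km
  N_08: calculated 75.9 vs reported 75.9 → residual 0.0 km
  N_09: calculated 49.2 vs reported 49.2 → residual 0.0 km
N_07, N_08, N_09 are mutually consistent (residuals ≈ 0); N_06 is off by 11.0 km.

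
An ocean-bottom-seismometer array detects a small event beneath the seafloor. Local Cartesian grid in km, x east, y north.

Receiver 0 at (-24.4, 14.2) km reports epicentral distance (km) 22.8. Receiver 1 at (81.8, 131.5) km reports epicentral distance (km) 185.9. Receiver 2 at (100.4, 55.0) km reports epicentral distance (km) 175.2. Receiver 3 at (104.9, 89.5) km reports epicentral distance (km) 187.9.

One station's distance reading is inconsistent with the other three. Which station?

Receiver 0

Solve using three stations at a time. Using Receiver 1, Receiver 2, Receiver 3 (subtract circle equations pairwise → linear system) gives (x, y) ≈ (-72.4, 28.2).
Distances from that point to each station vs reported:
  Receiver 0: calculated 50.0 vs reported 22.8 → residual 27.2 km
  Receiver 1: calculated 185.6 vs reported 185.9 → residual 0.3 km
  Receiver 2: calculated 174.8 vs reported 175.2 → residual 0.4 km
  Receiver 3: calculated 187.6 vs reported 187.9 → residual 0.3 km
Receiver 1, Receiver 2, Receiver 3 are mutually consistent (residuals ≈ 0); Receiver 0 is off by 27.2 km.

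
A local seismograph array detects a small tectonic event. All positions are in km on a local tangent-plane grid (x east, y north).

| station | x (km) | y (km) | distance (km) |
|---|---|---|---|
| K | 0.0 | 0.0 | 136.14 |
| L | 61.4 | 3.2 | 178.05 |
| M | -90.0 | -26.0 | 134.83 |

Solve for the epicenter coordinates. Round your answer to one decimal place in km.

Circle about each station: x² + y² = 136.14²; (x − 61.4)² + (y − 3.2)² = 178.05²; (x + 90.0)² + (y + 26.0)² = 134.83².
Subtracting the K equation from the L and M equations removes the quadratic terms:
122.8 x + 6.4 y = -9387.50
-180.0 x − 52.0 y = 9130.97
Solving the 2×2 system: x ≈ -82.1, y ≈ 108.6 km.

-82.1 km east, 108.6 km north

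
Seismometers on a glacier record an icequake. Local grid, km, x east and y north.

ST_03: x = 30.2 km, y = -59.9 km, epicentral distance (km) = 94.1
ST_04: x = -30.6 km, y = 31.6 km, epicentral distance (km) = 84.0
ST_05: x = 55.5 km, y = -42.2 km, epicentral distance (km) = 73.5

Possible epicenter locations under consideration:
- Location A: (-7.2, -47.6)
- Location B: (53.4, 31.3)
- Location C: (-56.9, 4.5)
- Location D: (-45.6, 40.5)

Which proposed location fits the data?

Location B

For each candidate, compare |candidate − station| to the reported distance:
Location A: residuals ST_03 54.7, ST_04 1.4, ST_05 10.6 → max 54.7 km
Location B: residuals ST_03 0.0, ST_04 0.0, ST_05 0.0 → max 0.0 km
Location C: residuals ST_03 14.2, ST_04 46.2, ST_05 48.2 → max 48.2 km
Location D: residuals ST_03 31.7, ST_04 66.6, ST_05 57.1 → max 66.6 km
Only Location B has all residuals ≈ 0.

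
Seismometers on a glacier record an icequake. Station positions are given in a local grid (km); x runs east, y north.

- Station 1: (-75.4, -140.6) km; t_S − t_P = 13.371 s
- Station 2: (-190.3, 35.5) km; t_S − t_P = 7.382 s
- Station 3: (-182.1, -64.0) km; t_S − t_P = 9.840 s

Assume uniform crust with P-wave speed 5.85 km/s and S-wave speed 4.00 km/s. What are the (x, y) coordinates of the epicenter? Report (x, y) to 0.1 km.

(-97.3, 27.1)

Distance from S−P lag: d = Δt · v_P v_S / (v_P − v_S) = Δt · (5.85·4.00)/(5.85−4.00) ≈ 12.6486·Δt.
So d_Station 1 = 169.13, d_Station 2 = 93.37, d_Station 3 = 124.46 km.
Circle about each station: (x + 75.4)² + (y + 140.6)² = 169.13²; (x + 190.3)² + (y − 35.5)² = 93.37²; (x + 182.1)² + (y + 64.0)² = 124.46².
Subtracting the Station 1 equation from the Station 2 and Station 3 equations removes the quadratic terms:
-229.8 x + 352.2 y = 31907.82
-213.4 x + 153.2 y = 24917.56
Solving the 2×2 system: x ≈ -97.3, y ≈ 27.1 km.
Check against Station 1 (with the unrounded x, y): √((x + 75.4)²+(y + 140.6)²) = 169.13 ≈ 169.13 km. ✓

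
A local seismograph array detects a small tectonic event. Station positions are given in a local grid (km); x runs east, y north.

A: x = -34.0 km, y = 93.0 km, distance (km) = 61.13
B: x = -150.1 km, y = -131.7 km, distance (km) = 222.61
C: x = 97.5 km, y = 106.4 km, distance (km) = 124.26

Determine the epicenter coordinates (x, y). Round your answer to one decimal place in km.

(-6.5, 38.4)

Circle about each station: (x + 34.0)² + (y − 93.0)² = 61.13²; (x + 150.1)² + (y + 131.7)² = 222.61²; (x − 97.5)² + (y − 106.4)² = 124.26².
Subtracting pairs of circle equations eliminates x²+y² and gives linear equations (the radical axes):
-232.2 x − 449.4 y = -15748.44
263.0 x + 26.8 y = -681.46
Solving the 2×2 system: x ≈ -6.5, y ≈ 38.4 km.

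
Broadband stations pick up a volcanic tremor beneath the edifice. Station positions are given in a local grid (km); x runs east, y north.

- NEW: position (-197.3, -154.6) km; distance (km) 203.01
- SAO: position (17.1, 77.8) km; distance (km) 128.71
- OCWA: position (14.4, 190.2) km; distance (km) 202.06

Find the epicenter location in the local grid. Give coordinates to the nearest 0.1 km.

x ≈ -99.5 km, y ≈ 23.3 km

Circle about each station: (x + 197.3)² + (y + 154.6)² = 203.01²; (x − 17.1)² + (y − 77.8)² = 128.71²; (x − 14.4)² + (y − 190.2)² = 202.06².
Subtracting the NEW equation from the SAO and OCWA equations removes the quadratic terms:
428.8 x + 464.8 y = -31836.40
423.4 x + 689.6 y = -26060.23
Solving the 2×2 system: x ≈ -99.5, y ≈ 23.3 km.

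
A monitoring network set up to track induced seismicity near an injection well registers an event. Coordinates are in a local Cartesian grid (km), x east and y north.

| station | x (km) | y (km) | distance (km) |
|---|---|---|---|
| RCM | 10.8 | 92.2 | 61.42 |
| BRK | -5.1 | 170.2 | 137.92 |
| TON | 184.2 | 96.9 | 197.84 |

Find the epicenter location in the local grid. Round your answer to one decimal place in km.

Circle about each station: (x − 10.8)² + (y − 92.2)² = 61.42²; (x + 5.1)² + (y − 170.2)² = 137.92²; (x − 184.2)² + (y − 96.9)² = 197.84².
Subtracting the RCM equation from the BRK and TON equations removes the quadratic terms:
-31.8 x + 156.0 y = 5127.06
346.8 x + 9.4 y = -666.48
Solving the 2×2 system: x ≈ -2.8, y ≈ 32.3 km.
Check against RCM (with the unrounded x, y): √((x − 10.8)²+(y − 92.2)²) = 61.43 ≈ 61.42 km. ✓

x ≈ -2.8 km, y ≈ 32.3 km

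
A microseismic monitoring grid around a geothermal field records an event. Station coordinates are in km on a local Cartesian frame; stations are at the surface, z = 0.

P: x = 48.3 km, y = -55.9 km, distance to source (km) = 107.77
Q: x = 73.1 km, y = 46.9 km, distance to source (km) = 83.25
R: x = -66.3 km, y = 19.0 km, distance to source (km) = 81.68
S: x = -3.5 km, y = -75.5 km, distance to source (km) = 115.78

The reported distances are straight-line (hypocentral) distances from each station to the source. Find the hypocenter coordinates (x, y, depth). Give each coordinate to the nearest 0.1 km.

Each station gives a sphere (x−x_i)² + (y−y_i)² + z² = d_i² (stations at z=0).
Subtracting the P sphere from Q and R: z² cancels, leaving linear equations in x and y:
49.6 x + 205.6 y = 6769.33
-229.2 x + 149.8 y = 4241.74
Solving: x ≈ 2.602, y ≈ 32.297 km (keep extra digits for the depth step; rounded: 2.6, 32.3).
Then from the P sphere: z² = 107.77² − (x − 48.3)² − (y + 55.9)² with x = 2.602, y = 32.297, so z ≈ 41.801 ≈ 41.8 km.

x ≈ 2.6 km, y ≈ 32.3 km, depth ≈ 41.8 km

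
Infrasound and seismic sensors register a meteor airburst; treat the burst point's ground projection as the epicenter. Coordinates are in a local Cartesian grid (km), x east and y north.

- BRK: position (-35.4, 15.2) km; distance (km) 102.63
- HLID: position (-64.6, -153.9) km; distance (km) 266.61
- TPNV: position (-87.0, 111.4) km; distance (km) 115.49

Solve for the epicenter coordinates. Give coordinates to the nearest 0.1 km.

Circle about each station: (x + 35.4)² + (y − 15.2)² = 102.63²; (x + 64.6)² + (y + 153.9)² = 266.61²; (x + 87.0)² + (y − 111.4)² = 115.49².
Subtracting pairs of circle equations eliminates x²+y² and gives linear equations (the radical axes):
-58.4 x − 338.2 y = -34173.81
-103.2 x + 192.4 y = 15689.74
Solving the 2×2 system: x ≈ 27.5, y ≈ 96.3 km.

x ≈ 27.5 km, y ≈ 96.3 km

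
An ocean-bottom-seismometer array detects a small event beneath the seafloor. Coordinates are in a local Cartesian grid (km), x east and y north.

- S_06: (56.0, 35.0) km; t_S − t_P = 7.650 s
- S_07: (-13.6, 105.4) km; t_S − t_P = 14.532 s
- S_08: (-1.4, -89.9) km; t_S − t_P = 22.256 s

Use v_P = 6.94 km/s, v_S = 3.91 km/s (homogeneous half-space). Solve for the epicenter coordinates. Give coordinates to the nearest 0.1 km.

Distance from S−P lag: d = Δt · v_P v_S / (v_P − v_S) = Δt · (6.94·3.91)/(6.94−3.91) ≈ 8.9556·Δt.
So d_S_06 = 68.51, d_S_07 = 130.14, d_S_08 = 199.32 km.
Circle about each station: (x − 56.0)² + (y − 35.0)² = 68.51²; (x + 13.6)² + (y − 105.4)² = 130.14²; (x + 1.4)² + (y + 89.9)² = 199.32².
Subtracting the S_06 equation from the S_07 and S_08 equations removes the quadratic terms:
-139.2 x + 140.8 y = -5309.68
-114.8 x − 249.8 y = -31311.87
Solving the 2×2 system: x ≈ 112.6, y ≈ 73.6 km.
Check against S_06 (with the unrounded x, y): √((x − 56.0)²+(y − 35.0)²) = 68.51 ≈ 68.51 km. ✓

112.6 km east, 73.6 km north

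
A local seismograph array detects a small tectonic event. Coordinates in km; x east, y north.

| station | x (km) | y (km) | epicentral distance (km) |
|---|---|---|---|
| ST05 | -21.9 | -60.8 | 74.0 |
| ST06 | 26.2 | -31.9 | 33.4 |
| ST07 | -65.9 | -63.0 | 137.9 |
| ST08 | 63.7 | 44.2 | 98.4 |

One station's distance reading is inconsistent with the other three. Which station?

ST07

Solve using three stations at a time. Using ST05, ST06, ST08 (subtract circle equations pairwise → linear system) gives (x, y) ≈ (51.8, -53.5).
Distances from that point to each station vs reported:
  ST05: calculated 74.0 vs reported 74.0 → residual 0.0 km
  ST06: calculated 33.5 vs reported 33.4 → residual 0.1 km
  ST07: calculated 118.1 vs reported 137.9 → residual 19.8 km
  ST08: calculated 98.4 vs reported 98.4 → residual 0.0 km
ST05, ST06, ST08 are mutually consistent (residuals ≈ 0); ST07 is off by 19.8 km.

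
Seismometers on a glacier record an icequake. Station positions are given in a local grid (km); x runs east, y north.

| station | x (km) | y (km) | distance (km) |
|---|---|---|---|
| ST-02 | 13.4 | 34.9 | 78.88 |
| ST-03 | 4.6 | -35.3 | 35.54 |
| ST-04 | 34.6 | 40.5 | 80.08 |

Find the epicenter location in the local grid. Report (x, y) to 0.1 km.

(39.9, -39.4)

Circle about each station: (x − 13.4)² + (y − 34.9)² = 78.88²; (x − 4.6)² + (y + 35.3)² = 35.54²; (x − 34.6)² + (y − 40.5)² = 80.08².
Subtracting pairs of circle equations eliminates x²+y² and gives linear equations (the radical axes):
-17.6 x − 140.4 y = 4828.64
42.4 x + 11.2 y = 1249.09
Solving the 2×2 system: x ≈ 39.9, y ≈ -39.4 km.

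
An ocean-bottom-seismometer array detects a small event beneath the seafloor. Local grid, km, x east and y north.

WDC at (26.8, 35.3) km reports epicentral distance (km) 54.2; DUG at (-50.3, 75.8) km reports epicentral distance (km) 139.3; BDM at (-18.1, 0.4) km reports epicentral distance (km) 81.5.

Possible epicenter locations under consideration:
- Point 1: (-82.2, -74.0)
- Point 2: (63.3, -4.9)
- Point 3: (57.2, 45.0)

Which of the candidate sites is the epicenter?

Point 2

For each candidate, compare |candidate − station| to the reported distance:
Point 1: residuals WDC 100.2, DUG 13.9, BDM 16.7 → max 100.2 km
Point 2: residuals WDC 0.1, DUG 0.0, BDM 0.1 → max 0.1 km
Point 3: residuals WDC 22.3, DUG 27.5, BDM 6.0 → max 27.5 km
Only Point 2 has all residuals ≈ 0.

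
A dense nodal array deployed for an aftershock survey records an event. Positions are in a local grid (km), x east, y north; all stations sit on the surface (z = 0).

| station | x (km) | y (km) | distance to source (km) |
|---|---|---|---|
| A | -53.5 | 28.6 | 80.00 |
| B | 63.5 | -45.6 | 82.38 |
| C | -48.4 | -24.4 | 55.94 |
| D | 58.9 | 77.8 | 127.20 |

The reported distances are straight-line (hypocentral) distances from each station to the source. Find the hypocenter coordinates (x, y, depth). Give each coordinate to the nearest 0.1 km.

x ≈ -6.8 km, y ≈ -24.5 km, depth ≈ 37.4 km

Each station gives a sphere (x−x_i)² + (y−y_i)² + z² = d_i² (stations at z=0).
Subtracting the A sphere from B and C: z² cancels, leaving linear equations in x and y:
234.0 x − 148.4 y = 2044.94
10.2 x − 106.0 y = 2528.43
Solving: x ≈ -6.803, y ≈ -24.508 km (keep extra digits for the depth step; rounded: -6.8, -24.5).
Then from the A sphere: z² = 80.00² − (x + 53.5)² − (y − 28.6)² with x = -6.803, y = -24.508, so z ≈ 37.402 ≈ 37.4 km.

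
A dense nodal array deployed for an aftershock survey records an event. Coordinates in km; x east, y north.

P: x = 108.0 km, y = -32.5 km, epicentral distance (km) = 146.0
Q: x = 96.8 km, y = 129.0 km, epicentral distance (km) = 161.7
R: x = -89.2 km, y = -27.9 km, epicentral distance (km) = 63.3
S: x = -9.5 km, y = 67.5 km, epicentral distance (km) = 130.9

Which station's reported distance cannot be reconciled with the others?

Q

Solve using three stations at a time. Using P, R, S (subtract circle equations pairwise → linear system) gives (x, y) ≈ (-35.2, -60.8).
Distances from that point to each station vs reported:
  P: calculated 146.0 vs reported 146.0 → residual 0.0 km
  Q: calculated 231.2 vs reported 161.7 → residual 69.5 km
  R: calculated 63.2 vs reported 63.3 → residual 0.1 km
  S: calculated 130.9 vs reported 130.9 → residual 0.0 km
P, R, S are mutually consistent (residuals ≈ 0); Q is off by 69.5 km.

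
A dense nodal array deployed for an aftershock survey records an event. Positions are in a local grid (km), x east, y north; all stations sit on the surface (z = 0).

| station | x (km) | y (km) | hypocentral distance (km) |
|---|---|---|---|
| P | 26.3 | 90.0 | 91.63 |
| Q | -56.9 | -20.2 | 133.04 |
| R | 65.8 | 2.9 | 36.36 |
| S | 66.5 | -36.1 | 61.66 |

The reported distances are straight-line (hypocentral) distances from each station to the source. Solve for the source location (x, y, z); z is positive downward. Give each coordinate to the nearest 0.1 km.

x ≈ 66.7 km, y ≈ 15.2 km, depth ≈ 34.2 km

Each station gives a sphere (x−x_i)² + (y−y_i)² + z² = d_i² (stations at z=0).
Subtracting the P sphere from Q and R: z² cancels, leaving linear equations in x and y:
-166.4 x − 220.4 y = -14449.62
79.0 x − 174.2 y = 2620.37
Solving: x ≈ 66.697, y ≈ 15.205 km (keep extra digits for the depth step; rounded: 66.7, 15.2).
Then from the P sphere: z² = 91.63² − (x − 26.3)² − (y − 90.0)² with x = 66.697, y = 15.205, so z ≈ 34.203 ≈ 34.2 km.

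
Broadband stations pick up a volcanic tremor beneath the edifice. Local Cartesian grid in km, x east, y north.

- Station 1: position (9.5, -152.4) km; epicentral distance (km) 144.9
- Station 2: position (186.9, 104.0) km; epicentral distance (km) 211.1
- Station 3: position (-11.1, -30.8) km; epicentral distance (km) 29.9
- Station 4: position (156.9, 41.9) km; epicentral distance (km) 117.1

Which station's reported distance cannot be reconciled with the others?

Solve using three stations at a time. Using Station 1, Station 2, Station 3 (subtract circle equations pairwise → linear system) gives (x, y) ≈ (7.7, -7.5).
Distances from that point to each station vs reported:
  Station 1: calculated 144.9 vs reported 144.9 → residual 0.0 km
  Station 2: calculated 211.1 vs reported 211.1 → residual 0.0 km
  Station 3: calculated 29.9 vs reported 29.9 → residual 0.0 km
  Station 4: calculated 157.2 vs reported 117.1 → residual 40.1 km
Station 1, Station 2, Station 3 are mutually consistent (residuals ≈ 0); Station 4 is off by 40.1 km.

Station 4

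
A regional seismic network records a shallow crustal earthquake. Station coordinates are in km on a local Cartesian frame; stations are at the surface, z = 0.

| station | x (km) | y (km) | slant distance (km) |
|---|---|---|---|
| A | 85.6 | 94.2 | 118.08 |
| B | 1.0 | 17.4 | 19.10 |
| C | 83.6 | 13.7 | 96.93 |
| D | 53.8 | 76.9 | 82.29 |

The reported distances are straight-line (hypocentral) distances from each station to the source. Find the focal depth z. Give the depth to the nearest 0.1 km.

Each station gives a sphere (x−x_i)² + (y−y_i)² + z² = d_i² (stations at z=0).
Subtracting the A sphere from B and C: z² cancels, leaving linear equations in x and y:
-169.2 x − 153.6 y = -2319.16
-4.0 x − 161.0 y = -4476.89
Solving: x ≈ -11.803, y ≈ 28.100 km (keep extra digits for the depth step; rounded: -11.8, 28.1).
Then from the A sphere: z² = 118.08² − (x − 85.6)² − (y − 94.2)² with x = -11.803, y = 28.100, so z ≈ 9.292 ≈ 9.3 km.

9.3 km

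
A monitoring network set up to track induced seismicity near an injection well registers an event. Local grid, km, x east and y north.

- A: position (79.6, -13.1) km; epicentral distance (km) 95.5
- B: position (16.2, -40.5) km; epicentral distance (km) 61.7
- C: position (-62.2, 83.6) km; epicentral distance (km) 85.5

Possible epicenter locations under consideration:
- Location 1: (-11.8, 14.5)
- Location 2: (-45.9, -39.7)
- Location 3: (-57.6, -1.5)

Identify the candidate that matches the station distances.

Location 1

For each candidate, compare |candidate − station| to the reported distance:
Location 1: residuals A 0.0, B 0.0, C 0.0 → max 0.0 km
Location 2: residuals A 32.8, B 0.4, C 38.9 → max 38.9 km
Location 3: residuals A 42.2, B 21.8, C 0.3 → max 42.2 km
Only Location 1 has all residuals ≈ 0.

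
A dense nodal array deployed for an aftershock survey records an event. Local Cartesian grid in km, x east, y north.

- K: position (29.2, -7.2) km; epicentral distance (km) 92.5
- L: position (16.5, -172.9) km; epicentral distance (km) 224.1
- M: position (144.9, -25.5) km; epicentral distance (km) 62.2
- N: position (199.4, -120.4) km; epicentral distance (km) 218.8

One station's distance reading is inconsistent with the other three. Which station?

Solve using three stations at a time. Using K, L, M (subtract circle equations pairwise → linear system) gives (x, y) ≈ (114.4, 28.7).
Distances from that point to each station vs reported:
  K: calculated 92.5 vs reported 92.5 → residual 0.0 km
  L: calculated 224.1 vs reported 224.1 → residual 0.0 km
  M: calculated 62.1 vs reported 62.2 → residual 0.1 km
  N: calculated 171.6 vs reported 218.8 → residual 47.2 km
K, L, M are mutually consistent (residuals ≈ 0); N is off by 47.2 km.

N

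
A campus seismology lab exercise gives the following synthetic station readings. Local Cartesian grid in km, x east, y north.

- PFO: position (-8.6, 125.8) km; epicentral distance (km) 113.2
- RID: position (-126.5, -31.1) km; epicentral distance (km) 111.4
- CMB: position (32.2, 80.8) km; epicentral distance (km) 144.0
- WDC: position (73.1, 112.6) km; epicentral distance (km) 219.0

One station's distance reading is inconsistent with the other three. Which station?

Solve using three stations at a time. Using PFO, RID, CMB (subtract circle equations pairwise → linear system) gives (x, y) ≈ (-111.8, 79.3).
Distances from that point to each station vs reported:
  PFO: calculated 113.2 vs reported 113.2 → residual 0.0 km
  RID: calculated 111.4 vs reported 111.4 → residual 0.0 km
  CMB: calculated 144.0 vs reported 144.0 → residual 0.0 km
  WDC: calculated 187.8 vs reported 219.0 → residual 31.2 km
PFO, RID, CMB are mutually consistent (residuals ≈ 0); WDC is off by 31.2 km.

WDC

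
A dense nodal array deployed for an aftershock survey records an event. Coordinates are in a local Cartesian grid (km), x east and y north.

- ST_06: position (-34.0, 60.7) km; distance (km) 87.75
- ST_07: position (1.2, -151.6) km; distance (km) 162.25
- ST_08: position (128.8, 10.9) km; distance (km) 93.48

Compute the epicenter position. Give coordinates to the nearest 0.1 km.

(35.4, 7.0)

Circle about each station: (x + 34.0)² + (y − 60.7)² = 87.75²; (x − 1.2)² + (y + 151.6)² = 162.25²; (x − 128.8)² + (y − 10.9)² = 93.48².
Subtracting the ST_06 equation from the ST_07 and ST_08 equations removes the quadratic terms:
70.4 x − 424.6 y = -481.49
325.6 x − 99.6 y = 10829.31
Solving the 2×2 system: x ≈ 35.4, y ≈ 7.0 km.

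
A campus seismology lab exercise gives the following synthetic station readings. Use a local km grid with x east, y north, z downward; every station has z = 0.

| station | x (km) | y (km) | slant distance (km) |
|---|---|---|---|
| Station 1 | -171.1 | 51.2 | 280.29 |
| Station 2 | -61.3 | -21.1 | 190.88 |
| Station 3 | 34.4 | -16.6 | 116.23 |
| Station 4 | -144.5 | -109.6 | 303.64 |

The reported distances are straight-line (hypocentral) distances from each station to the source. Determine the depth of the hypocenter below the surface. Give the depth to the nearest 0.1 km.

59.3 km

Each station gives a sphere (x−x_i)² + (y−y_i)² + z² = d_i² (stations at z=0).
Subtracting the Station 1 sphere from Station 2 and Station 3: z² cancels, leaving linear equations in x and y:
219.6 x − 144.6 y = 14433.56
411.0 x − 135.6 y = 34615.34
Solving: x ≈ 102.796, y ≈ 56.296 km (keep extra digits for the depth step; rounded: 102.8, 56.3).
Then from the Station 1 sphere: z² = 280.29² − (x + 171.1)² − (y − 51.2)² with x = 102.796, y = 56.296, so z ≈ 59.308 ≈ 59.3 km.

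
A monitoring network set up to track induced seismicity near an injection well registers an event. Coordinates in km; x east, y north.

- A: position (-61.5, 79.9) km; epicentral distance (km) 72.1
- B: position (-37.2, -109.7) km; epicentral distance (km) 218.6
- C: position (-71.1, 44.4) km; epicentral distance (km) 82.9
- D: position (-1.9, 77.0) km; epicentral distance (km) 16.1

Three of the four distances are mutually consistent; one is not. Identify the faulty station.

Solve using three stations at a time. Using A, C, D (subtract circle equations pairwise → linear system) gives (x, y) ≈ (9.1, 65.3).
Distances from that point to each station vs reported:
  A: calculated 72.1 vs reported 72.1 → residual 0.0 km
  B: calculated 181.1 vs reported 218.6 → residual 37.5 km
  C: calculated 82.9 vs reported 82.9 → residual 0.0 km
  D: calculated 16.0 vs reported 16.1 → residual 0.1 km
A, C, D are mutually consistent (residuals ≈ 0); B is off by 37.5 km.

B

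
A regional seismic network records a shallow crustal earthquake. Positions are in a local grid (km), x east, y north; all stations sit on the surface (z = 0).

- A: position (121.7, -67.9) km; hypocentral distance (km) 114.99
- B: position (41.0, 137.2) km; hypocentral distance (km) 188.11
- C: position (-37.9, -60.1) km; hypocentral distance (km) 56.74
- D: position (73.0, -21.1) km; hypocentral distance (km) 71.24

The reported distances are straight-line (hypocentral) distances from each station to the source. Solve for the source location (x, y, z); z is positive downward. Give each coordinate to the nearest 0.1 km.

Each station gives a sphere (x−x_i)² + (y−y_i)² + z² = d_i² (stations at z=0).
Subtracting the A sphere from B and C: z² cancels, leaving linear equations in x and y:
-161.4 x + 410.2 y = -21079.13
-319.2 x + 15.6 y = -4369.61
Solving: x ≈ 11.397, y ≈ -46.903 km (keep extra digits for the depth step; rounded: 11.4, -46.9).
Then from the A sphere: z² = 114.99² − (x − 121.7)² − (y + 67.9)² with x = 11.397, y = -46.903, so z ≈ 24.801 ≈ 24.8 km.

(11.4, -46.9, 24.8)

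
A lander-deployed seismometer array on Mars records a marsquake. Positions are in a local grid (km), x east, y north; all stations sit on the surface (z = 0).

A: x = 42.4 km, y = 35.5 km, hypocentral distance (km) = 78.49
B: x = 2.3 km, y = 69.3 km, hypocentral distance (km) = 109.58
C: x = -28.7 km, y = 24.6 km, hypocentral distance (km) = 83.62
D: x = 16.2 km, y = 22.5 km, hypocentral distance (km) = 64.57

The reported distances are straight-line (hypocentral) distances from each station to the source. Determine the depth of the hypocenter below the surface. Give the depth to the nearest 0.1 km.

depth ≈ 30.8 km

Each station gives a sphere (x−x_i)² + (y−y_i)² + z² = d_i² (stations at z=0).
Subtracting the A sphere from B and C: z² cancels, leaving linear equations in x and y:
-80.2 x + 67.6 y = -4097.33
-142.2 x − 21.8 y = -2460.78
Solving: x ≈ 22.504, y ≈ -33.913 km (keep extra digits for the depth step; rounded: 22.5, -33.9).
Then from the A sphere: z² = 78.49² − (x − 42.4)² − (y − 35.5)² with x = 22.504, y = -33.913, so z ≈ 30.768 ≈ 30.8 km.
Check against D (with the unrounded solution): distance 64.57 ≈ 64.57 km. ✓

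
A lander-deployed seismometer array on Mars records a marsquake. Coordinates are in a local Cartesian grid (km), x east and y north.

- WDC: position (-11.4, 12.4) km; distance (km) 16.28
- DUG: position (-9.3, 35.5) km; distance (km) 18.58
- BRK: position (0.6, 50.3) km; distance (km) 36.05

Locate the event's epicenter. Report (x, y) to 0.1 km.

Circle about each station: (x + 11.4)² + (y − 12.4)² = 16.28²; (x + 9.3)² + (y − 35.5)² = 18.58²; (x − 0.6)² + (y − 50.3)² = 36.05².
Subtracting the WDC equation from the DUG and BRK equations removes the quadratic terms:
4.2 x + 46.2 y = 982.84
24.0 x + 75.8 y = 1212.17
Solving the 2×2 system: x ≈ -23.4, y ≈ 23.4 km.
Check against WDC (with the unrounded x, y): √((x + 11.4)²+(y − 12.4)²) = 16.28 ≈ 16.28 km. ✓

x ≈ -23.4 km, y ≈ 23.4 km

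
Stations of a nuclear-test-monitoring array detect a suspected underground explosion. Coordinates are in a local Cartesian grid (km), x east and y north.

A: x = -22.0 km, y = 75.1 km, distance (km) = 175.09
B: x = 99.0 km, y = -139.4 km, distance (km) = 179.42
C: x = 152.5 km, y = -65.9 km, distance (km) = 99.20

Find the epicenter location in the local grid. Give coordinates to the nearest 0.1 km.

Circle about each station: (x + 22.0)² + (y − 75.1)² = 175.09²; (x − 99.0)² + (y + 139.4)² = 179.42²; (x − 152.5)² + (y + 65.9)² = 99.20².
Subtracting the A equation from the B and C equations removes the quadratic terms:
242.0 x − 429.0 y = 21574.32
349.0 x − 282.0 y = 42290.92
Solving the 2×2 system: x ≈ 148.0, y ≈ 33.2 km.
Check against A (with the unrounded x, y): √((x + 22.0)²+(y − 75.1)²) = 175.09 ≈ 175.09 km. ✓

x ≈ 148.0 km, y ≈ 33.2 km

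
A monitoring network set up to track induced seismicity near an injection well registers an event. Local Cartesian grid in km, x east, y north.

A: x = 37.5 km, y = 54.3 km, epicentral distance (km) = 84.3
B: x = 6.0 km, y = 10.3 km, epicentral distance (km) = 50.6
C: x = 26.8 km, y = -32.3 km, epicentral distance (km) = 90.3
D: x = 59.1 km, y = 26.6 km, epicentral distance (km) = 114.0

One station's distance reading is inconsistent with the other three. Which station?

Solve using three stations at a time. Using A, B, C (subtract circle equations pairwise → linear system) gives (x, y) ≈ (-41.9, 26.2).
Distances from that point to each station vs reported:
  A: calculated 84.2 vs reported 84.3 → residual 0.1 km
  B: calculated 50.5 vs reported 50.6 → residual 0.1 km
  C: calculated 90.2 vs reported 90.3 → residual 0.1 km
  D: calculated 101.0 vs reported 114.0 → residual 13.0 km
A, B, C are mutually consistent (residuals ≈ 0); D is off by 13.0 km.

D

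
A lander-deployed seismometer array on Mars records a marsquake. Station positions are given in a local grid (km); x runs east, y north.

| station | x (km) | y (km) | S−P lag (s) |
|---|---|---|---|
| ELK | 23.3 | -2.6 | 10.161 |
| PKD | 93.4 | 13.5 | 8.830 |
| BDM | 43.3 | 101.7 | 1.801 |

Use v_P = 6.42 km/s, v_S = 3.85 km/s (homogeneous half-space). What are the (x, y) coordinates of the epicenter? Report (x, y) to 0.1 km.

55.7 km east, 89.6 km north

Distance from S−P lag: d = Δt · v_P v_S / (v_P − v_S) = Δt · (6.42·3.85)/(6.42−3.85) ≈ 9.6175·Δt.
So d_ELK = 97.72, d_PKD = 84.92, d_BDM = 17.32 km.
Circle about each station: (x − 23.3)² + (y + 2.6)² = 97.72²; (x − 93.4)² + (y − 13.5)² = 84.92²; (x − 43.3)² + (y − 101.7)² = 17.32².
Subtracting pairs of circle equations eliminates x²+y² and gives linear equations (the radical axes):
140.2 x + 32.2 y = 10693.95
40.0 x + 208.6 y = 20917.35
Solving the 2×2 system: x ≈ 55.7, y ≈ 89.6 km.
Check against ELK (with the unrounded x, y): √((x − 23.3)²+(y + 2.6)²) = 97.72 ≈ 97.72 km. ✓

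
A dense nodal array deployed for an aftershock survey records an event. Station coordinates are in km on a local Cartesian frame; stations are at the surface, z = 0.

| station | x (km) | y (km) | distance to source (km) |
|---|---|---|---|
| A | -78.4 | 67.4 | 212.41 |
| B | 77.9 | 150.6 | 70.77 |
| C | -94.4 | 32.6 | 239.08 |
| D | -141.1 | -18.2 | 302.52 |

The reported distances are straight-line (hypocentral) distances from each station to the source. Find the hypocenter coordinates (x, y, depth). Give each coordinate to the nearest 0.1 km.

x ≈ 117.2 km, y ≈ 129.4 km, depth ≈ 54.9 km

Each station gives a sphere (x−x_i)² + (y−y_i)² + z² = d_i² (stations at z=0).
Subtracting the A sphere from B and C: z² cancels, leaving linear equations in x and y:
312.6 x + 166.4 y = 58169.07
-32.0 x − 69.6 y = -12756.44
Solving: x ≈ 117.203, y ≈ 129.396 km (keep extra digits for the depth step; rounded: 117.2, 129.4).
Then from the A sphere: z² = 212.41² − (x + 78.4)² − (y − 67.4)² with x = 117.203, y = 129.396, so z ≈ 54.900 ≈ 54.9 km.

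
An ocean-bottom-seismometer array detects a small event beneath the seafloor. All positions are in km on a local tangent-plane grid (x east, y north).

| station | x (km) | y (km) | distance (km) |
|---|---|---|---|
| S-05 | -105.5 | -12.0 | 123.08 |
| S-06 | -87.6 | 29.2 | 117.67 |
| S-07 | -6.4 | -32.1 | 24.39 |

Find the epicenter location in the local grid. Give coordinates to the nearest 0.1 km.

Circle about each station: (x + 105.5)² + (y + 12.0)² = 123.08²; (x + 87.6)² + (y − 29.2)² = 117.67²; (x + 6.4)² + (y + 32.1)² = 24.39².
Subtracting the S-05 equation from the S-06 and S-07 equations removes the quadratic terms:
35.8 x + 82.4 y = -1445.39
198.2 x − 40.2 y = 4350.93
Solving the 2×2 system: x ≈ 16.9, y ≈ -24.9 km.

x ≈ 16.9 km, y ≈ -24.9 km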